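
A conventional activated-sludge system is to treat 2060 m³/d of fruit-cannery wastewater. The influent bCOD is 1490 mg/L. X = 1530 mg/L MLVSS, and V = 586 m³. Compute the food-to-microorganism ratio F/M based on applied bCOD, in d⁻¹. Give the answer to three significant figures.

F/M = applied load / biomass = Q·S₀/(V·X) = 2060 × 1490 / (586.0 × 1530) = 3.423 d⁻¹.

F/M ≈ 3.42 d⁻¹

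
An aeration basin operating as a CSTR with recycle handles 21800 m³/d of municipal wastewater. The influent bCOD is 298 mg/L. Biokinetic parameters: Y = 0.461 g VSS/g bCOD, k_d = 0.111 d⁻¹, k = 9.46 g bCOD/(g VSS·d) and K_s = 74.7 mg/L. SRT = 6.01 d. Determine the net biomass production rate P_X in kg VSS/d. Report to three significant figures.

Effluent substrate depends only on kinetics and SRT: S = K_s(1 + k_d θ_c) / [θ_c(Yk − k_d) − 1] = 74.7 × (1 + 0.111 × 6.01) / [6.01 × (0.461 × 9.46 − 0.111) − 1] = 124.5 / 24.54 = 5.074 mg/L.
Y_obs = Y / (1 + k_d θ_c) = 0.461 / (1 + 0.111 × 6.01) = 0.461 / 1.667 = 0.2765.
Q·(S₀ − S) = 21800 × (298 − 5.07) × 10⁻³ = 6386 kg/d removed.
Biomass produced: P_X = Y_obs·Q·ΔS = 0.2765 × 6386 ≈ 1766 kg VSS/d.

P_X ≈ 1770 kg VSS/d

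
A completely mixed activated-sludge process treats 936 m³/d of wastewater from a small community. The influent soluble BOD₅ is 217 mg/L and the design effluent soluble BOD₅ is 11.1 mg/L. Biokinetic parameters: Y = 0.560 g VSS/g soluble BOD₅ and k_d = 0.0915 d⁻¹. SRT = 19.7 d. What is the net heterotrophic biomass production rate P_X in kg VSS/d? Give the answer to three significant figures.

P_X ≈ 38.5 kg VSS/d

Observed yield with endogenous decay: Y_obs = Y / (1 + k_d·θ_c) = 0.560 / (1 + 0.0915 × 19.7) = 0.560 / 2.803 = 0.1998 g VSS/g soluble BOD₅.
Q·(S₀ − S) = 936 × (217 − 11.1) × 10⁻³ = 192.7 kg/d removed.
Net biomass production P_X = Y_obs × Q·(S₀ − S) = 0.1998 × 192.7 = 38.51 kg VSS/d.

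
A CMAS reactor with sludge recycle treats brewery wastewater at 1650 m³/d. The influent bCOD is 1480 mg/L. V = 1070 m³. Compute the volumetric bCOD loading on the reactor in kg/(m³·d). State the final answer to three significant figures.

L_v ≈ 2.28 kg bCOD/(m³·d)

Volumetric loading L_v = Q·S₀ / V = 1650 × 1480 g/m³ / 1070 m³ = 2282 g/(m³·d) = 2.282 kg bCOD/(m³·d).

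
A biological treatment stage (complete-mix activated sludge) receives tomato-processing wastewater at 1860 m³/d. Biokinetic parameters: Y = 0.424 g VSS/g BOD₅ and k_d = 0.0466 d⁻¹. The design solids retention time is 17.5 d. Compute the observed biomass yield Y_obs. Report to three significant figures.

Y_obs ≈ 0.234 g VSS/g BOD₅

Y_obs = Y / (1 + k_d θ_c) = 0.424 / (1 + 0.0466 × 17.5) = 0.424 / 1.816 = 0.2335.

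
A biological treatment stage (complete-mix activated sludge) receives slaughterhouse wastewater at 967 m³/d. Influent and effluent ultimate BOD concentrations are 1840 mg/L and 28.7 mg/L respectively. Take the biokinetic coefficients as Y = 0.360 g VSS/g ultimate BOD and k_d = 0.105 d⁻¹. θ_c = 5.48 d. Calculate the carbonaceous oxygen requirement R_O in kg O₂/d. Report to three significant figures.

Correct the yield for decay: Y_obs = Y/(1 + k_d θ_c) = 0.360 / (1 + 0.105 × 5.48) = 0.360 / 1.575 = 0.2285.
ΔS = 1840 − 28.7 = 1811 mg/L, so the substrate removal rate is 967 × 1811/1000 = 1752 kg ultimate BOD/d.
Net sludge production P_X = 0.2285 × 1752 = 400.2 kg VSS/d.
R_O = Q·ΔS − 1.42 P_X = 1752 − 568.4 = 1183 kg O₂/d.

R_O ≈ 1180 kg O₂/d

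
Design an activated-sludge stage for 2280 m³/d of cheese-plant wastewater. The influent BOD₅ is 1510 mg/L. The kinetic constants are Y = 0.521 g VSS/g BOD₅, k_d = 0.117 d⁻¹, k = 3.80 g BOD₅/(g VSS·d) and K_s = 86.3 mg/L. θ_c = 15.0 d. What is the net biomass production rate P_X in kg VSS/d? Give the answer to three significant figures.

Effluent substrate depends only on kinetics and SRT: S = K_s(1 + k_d θ_c) / [θ_c(Yk − k_d) − 1] = 86.3 × (1 + 0.117 × 15.0) / [15.0 × (0.521 × 3.80 − 0.117) − 1] = 237.8 / 26.94 = 8.825 mg/L.
Y_obs = Y / (1 + k_d θ_c) = 0.521 / (1 + 0.117 × 15.0) = 0.521 / 2.755 = 0.1891.
Substrate removed = Q·(S₀ − S) = 2280 m³/d × (1510 − 8.82) g/m³ = 3.42×10^6 g/d = 3423 kg/d.
P_X = Y_obs · Q(S₀ − S) = 0.1891 × 3423 = 647.3 kg VSS/d.

P_X ≈ 647 kg VSS/d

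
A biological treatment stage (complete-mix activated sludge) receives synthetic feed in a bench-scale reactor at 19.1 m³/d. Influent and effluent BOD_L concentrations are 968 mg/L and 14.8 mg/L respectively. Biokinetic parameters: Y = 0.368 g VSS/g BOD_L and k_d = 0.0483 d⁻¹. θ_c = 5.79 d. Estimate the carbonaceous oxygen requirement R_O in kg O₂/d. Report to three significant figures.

R_O ≈ 10.8 kg O₂/d

Correct the yield for decay: Y_obs = Y/(1 + k_d θ_c) = 0.368 / (1 + 0.0483 × 5.79) = 0.368 / 1.280 = 0.2876.
Mass of BOD_L removed per day: Q(S₀ − S) = 19.1 × 953.2 g/m³ = 18.21 kg/d.
Net sludge production P_X = 0.2876 × 18.21 = 5.236 kg VSS/d.
R_O = Q·(S₀ − S) − 1.42·P_X = 18.21 − 1.42 × 5.236 = 10.77 kg O₂/d.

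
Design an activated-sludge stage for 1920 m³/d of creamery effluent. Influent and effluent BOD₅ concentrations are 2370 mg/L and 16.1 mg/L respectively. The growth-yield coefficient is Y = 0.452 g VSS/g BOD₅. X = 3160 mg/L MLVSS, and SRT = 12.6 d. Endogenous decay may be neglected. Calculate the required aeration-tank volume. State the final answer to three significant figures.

V ≈ 8150 m³

Biomass mass balance (decay neglected): V·X = Y·Q·(S₀ − S)·θ_c, so V = 0.452 × 1920 × (2370 − 16.1) × 12.6 / 3160 = 8145 m³.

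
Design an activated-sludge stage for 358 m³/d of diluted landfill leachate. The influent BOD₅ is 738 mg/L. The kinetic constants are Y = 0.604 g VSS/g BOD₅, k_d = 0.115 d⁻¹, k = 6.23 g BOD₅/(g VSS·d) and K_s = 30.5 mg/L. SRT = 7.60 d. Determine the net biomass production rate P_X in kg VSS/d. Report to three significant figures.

P_X ≈ 84.9 kg VSS/d

For a completely mixed reactor with recycle the Lawrence–McCarty relation gives S = K_s·(1 + k_d·θ_c) / [θ_c·(Y·k − k_d) − 1] = 30.5 × (1 + 0.115 × 7.60) / [7.60 × (0.604 × 6.23 − 0.115) − 1] = 57.16 / 26.72 = 2.139 mg/L.
Y_obs = Y / (1 + k_d θ_c) = 0.604 / (1 + 0.115 × 7.60) = 0.604 / 1.874 = 0.3223.
Mass of BOD₅ removed per day: Q(S₀ − S) = 358 × 735.9 g/m³ = 263.4 kg/d.
So the net sludge growth is P_X = 0.3223 × 263.4 = 84.91 kg VSS/d.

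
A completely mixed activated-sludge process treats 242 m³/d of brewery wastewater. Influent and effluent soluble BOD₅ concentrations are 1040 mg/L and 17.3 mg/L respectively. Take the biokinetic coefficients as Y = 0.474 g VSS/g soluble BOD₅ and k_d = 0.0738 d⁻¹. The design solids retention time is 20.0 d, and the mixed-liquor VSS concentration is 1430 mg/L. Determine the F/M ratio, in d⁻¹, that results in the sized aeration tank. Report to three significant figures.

F/M ≈ 0.266 d⁻¹

Steady-state biomass mass balance: V·X·(1 + k_d·θ_c) = Y·Q·(S₀ − S)·θ_c, so V = 0.474 × 242 × (1040 − 17.3) × 20.0 / [1430 × (1 + 0.0738 × 20.0)] = 2.35×10^6 / 3541 = 662.7 m³.
F/M = applied load / biomass = Q·S₀/(V·X) = 242 × 1040 / (662.7 × 1430) = 0.2656 d⁻¹.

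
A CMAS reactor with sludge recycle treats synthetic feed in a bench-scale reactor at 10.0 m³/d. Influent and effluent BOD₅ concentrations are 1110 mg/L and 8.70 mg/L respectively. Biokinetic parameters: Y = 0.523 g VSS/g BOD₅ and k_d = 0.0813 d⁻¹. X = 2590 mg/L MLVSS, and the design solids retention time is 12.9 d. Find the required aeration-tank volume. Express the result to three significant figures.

Steady-state biomass mass balance: V·X·(1 + k_d·θ_c) = Y·Q·(S₀ − S)·θ_c, so V = 0.523 × 10.0 × (1110 − 8.70) × 12.9 / [2590 × (1 + 0.0813 × 12.9)] = 7.43×10^4 / 5306 = 14.00 m³.

V ≈ 14.0 m³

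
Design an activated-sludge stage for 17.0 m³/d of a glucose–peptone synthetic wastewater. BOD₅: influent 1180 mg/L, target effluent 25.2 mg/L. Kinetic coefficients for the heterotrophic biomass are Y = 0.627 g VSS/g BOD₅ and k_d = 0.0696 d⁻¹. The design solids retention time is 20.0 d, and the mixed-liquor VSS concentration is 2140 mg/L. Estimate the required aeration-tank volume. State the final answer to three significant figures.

Steady-state biomass mass balance: V·X·(1 + k_d·θ_c) = Y·Q·(S₀ − S)·θ_c, so V = 0.627 × 17.0 × (1180 − 25.2) × 20.0 / [2140 × (1 + 0.0696 × 20.0)] = 2.46×10^5 / 5119 = 48.09 m³.

V ≈ 48.1 m³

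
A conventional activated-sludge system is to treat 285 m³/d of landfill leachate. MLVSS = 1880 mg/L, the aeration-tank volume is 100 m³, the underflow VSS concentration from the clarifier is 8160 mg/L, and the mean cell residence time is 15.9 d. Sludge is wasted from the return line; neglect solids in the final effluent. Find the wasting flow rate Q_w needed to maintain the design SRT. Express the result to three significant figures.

θ_c = V·X/(Q_w·X_r) when wasting from the recycle, so Q_w = V·X/(θ_c·X_r) = 100.0 × 1880 / (15.9 × 8160) = 1.449 m³/d.

Q_w ≈ 1.45 m³/d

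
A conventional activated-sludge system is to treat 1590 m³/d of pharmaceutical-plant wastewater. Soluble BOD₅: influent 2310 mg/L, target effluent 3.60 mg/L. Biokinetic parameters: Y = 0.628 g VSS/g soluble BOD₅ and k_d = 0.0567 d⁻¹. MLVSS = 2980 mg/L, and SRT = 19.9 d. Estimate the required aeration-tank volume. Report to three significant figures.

V ≈ 7230 m³

Steady-state biomass mass balance: V·X·(1 + k_d·θ_c) = Y·Q·(S₀ − S)·θ_c, so V = 0.628 × 1590 × (2310 − 3.60) × 19.9 / [2980 × (1 + 0.0567 × 19.9)] = 4.58×10^7 / 6342 = 7226 m³.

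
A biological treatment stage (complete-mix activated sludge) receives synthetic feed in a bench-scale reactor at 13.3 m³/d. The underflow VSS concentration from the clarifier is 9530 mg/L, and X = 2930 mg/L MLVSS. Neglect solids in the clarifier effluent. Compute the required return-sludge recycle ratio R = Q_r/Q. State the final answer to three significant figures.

R ≈ 0.444

Solids balance on the clarifier gives (1+R)X = R·X_r, so R = X/(X_r − X) = 2930 / (9530 − 2930) = 0.4439.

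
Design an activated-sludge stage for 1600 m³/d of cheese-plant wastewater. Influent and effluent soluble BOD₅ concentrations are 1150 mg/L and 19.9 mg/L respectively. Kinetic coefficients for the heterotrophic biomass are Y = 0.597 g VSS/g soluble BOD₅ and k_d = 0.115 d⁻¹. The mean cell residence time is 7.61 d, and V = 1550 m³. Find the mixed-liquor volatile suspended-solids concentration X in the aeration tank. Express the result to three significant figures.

Solving the biomass balance for X: X = Y Q (S₀−S) θ_c / [V (1+k_d θ_c)] = 0.597 × 1600 × (1150 − 19.9) × 7.61 / [1550 × (1 + 0.115 × 7.61)] = 2826 mg/L.

X ≈ 2830 mg/L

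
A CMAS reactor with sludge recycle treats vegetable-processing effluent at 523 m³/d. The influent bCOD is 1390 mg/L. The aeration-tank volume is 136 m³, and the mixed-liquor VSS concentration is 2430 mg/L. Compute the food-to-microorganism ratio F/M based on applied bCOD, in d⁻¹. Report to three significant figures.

Food-to-microorganism ratio F/M = Q S₀ / (V X) = 523 × 1390 / (136.0 × 2430) = 2.200 d⁻¹.

F/M ≈ 2.20 d⁻¹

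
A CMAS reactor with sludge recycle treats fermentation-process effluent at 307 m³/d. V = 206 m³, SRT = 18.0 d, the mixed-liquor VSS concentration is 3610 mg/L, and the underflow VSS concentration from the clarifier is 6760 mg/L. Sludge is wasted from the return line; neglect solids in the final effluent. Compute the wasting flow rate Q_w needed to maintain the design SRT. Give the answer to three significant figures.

Wasting from the return line (neglecting effluent solids): Q_w = V·X / (θ_c·X_r) = 206.0 × 3610 / (18.0 × 6760) = 6.112 m³/d.

Q_w ≈ 6.11 m³/d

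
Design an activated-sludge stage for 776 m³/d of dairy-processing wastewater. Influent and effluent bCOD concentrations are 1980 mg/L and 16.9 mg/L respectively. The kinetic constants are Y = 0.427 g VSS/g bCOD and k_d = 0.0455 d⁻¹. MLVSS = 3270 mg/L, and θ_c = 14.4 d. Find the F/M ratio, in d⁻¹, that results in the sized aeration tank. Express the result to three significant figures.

F/M ≈ 0.272 d⁻¹

Rearranging the biomass balance for a CMAS with decay, V = Y·Q·ΔS·θ_c / [X·(1+k_d θ_c)] = 0.427 × 776 × (1980 − 16.9) × 14.4 / [3270 × (1 + 0.0455 × 14.4)] = 9.37×10^6 / 5413 = 1731 m³.
Food-to-microorganism ratio F/M = Q S₀ / (V X) = 776 × 1980 / (1731 × 3270) = 0.2715 d⁻¹.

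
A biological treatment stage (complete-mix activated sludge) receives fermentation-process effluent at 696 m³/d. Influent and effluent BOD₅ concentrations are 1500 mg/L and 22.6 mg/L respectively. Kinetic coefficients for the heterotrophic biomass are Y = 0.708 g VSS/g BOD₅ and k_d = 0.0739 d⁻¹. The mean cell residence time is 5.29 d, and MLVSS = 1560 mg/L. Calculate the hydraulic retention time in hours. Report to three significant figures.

τ ≈ 61.2 h

Steady-state biomass mass balance: V·X·(1 + k_d·θ_c) = Y·Q·(S₀ − S)·θ_c, so V = 0.708 × 696 × (1500 − 22.6) × 5.29 / [1560 × (1 + 0.0739 × 5.29)] = 3.85×10^6 / 2170 = 1775 m³.
HRT = V/Q = 1775 m³ / 696 m³·d⁻¹ = 2.550 d × 24 = 61.20 h.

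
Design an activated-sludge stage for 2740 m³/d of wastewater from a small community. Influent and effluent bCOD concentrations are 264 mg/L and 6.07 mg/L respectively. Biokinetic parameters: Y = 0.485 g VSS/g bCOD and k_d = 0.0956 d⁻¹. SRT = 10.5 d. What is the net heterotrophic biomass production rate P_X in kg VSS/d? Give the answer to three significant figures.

Y_obs = Y / (1 + k_d θ_c) = 0.485 / (1 + 0.0956 × 10.5) = 0.485 / 2.004 = 0.2420.
Q·(S₀ − S) = 2740 × (264 − 6.07) × 10⁻³ = 706.7 kg/d removed.
Net biomass production P_X = Y_obs × Q·(S₀ − S) = 0.2420 × 706.7 = 171.1 kg VSS/d.

P_X ≈ 171 kg VSS/d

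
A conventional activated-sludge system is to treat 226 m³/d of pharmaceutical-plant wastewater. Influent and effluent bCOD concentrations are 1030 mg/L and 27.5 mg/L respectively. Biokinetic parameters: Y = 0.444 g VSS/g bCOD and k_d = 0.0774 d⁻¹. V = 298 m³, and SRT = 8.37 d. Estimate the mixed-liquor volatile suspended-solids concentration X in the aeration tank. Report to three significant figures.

X = Y·Q·ΔS·θ_c / [V·(1 + k_d θ_c)] = 0.444 × 226 × (1030 − 27.5) × 8.37 / [298 × (1 + 0.0774 × 8.37)] = 1715 mg/L.

X ≈ 1710 mg/L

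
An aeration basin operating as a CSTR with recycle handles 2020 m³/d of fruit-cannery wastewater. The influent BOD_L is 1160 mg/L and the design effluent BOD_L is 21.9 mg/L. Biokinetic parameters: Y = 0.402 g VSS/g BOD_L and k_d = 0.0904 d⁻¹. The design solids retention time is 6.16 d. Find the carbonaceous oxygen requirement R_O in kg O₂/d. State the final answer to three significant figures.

The observed yield is Y_obs = Y/(1 + k_d·θ_c) = 0.402 / (1 + 0.0904 × 6.16) = 0.402 / 1.557 = 0.2582 g VSS per g BOD_L removed.
Substrate removed = Q·(S₀ − S) = 2020 m³/d × (1160 − 21.9) g/m³ = 2.3×10^6 g/d = 2299 kg/d.
Net sludge production P_X = 0.2582 × 2299 = 593.6 kg VSS/d.
Carbonaceous O₂ demand = substrate oxidised − cell-mass equivalent = 2299 − 1.42 × 593.6 = 1456 kg O₂/d.

R_O ≈ 1460 kg O₂/d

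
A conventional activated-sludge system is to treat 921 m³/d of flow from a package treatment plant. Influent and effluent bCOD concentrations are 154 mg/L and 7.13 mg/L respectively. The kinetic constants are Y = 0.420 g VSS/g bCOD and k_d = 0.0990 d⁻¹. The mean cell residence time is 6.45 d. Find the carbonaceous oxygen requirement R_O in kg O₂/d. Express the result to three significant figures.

R_O ≈ 86.0 kg O₂/d

Observed yield with endogenous decay: Y_obs = Y / (1 + k_d·θ_c) = 0.420 / (1 + 0.0990 × 6.45) = 0.420 / 1.639 = 0.2563 g VSS/g bCOD.
Substrate removed = Q·(S₀ − S) = 921 m³/d × (154 − 7.13) g/m³ = 1.35×10^5 g/d = 135.3 kg/d.
Net sludge production P_X = 0.2563 × 135.3 = 34.67 kg VSS/d.
Carbonaceous O₂ demand = substrate oxidised − cell-mass equivalent = 135.3 − 1.42 × 34.67 = 86.03 kg O₂/d.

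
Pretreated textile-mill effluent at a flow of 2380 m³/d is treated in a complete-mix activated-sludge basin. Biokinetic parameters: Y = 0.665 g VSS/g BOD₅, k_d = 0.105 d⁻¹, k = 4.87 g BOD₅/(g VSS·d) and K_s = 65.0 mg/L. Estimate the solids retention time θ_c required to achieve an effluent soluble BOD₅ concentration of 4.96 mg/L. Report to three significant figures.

θ_c ≈ 8.03 d

At the target effluent, Y k S/(K_s+S) = 0.665×4.87×4.96/69.96 = 0.2296 d⁻¹.
Then 1/θ_c = μ − k_d = 0.2296 − 0.105 = 0.1246 d⁻¹, giving θ_c = 8.025 d.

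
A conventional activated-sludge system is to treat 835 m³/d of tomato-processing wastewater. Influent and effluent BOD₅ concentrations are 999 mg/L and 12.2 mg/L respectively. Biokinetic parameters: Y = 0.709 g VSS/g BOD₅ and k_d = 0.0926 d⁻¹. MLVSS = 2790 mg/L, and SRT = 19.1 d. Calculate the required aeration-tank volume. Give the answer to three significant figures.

Rearranging the biomass balance for a CMAS with decay, V = Y·Q·ΔS·θ_c / [X·(1+k_d θ_c)] = 0.709 × 835 × (999 − 12.2) × 19.1 / [2790 × (1 + 0.0926 × 19.1)] = 1.12×10^7 / 7725 = 1445 m³.

V ≈ 1440 m³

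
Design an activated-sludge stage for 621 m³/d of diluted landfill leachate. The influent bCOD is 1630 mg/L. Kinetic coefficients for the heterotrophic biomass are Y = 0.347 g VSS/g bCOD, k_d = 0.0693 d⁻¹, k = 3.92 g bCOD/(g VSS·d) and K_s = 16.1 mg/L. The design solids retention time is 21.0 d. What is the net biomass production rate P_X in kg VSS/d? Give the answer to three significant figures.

For a completely mixed reactor with recycle the Lawrence–McCarty relation gives S = K_s·(1 + k_d·θ_c) / [θ_c·(Y·k − k_d) − 1] = 16.1 × (1 + 0.0693 × 21.0) / [21.0 × (0.347 × 3.92 − 0.0693) − 1] = 39.53 / 26.11 = 1.514 mg/L.
The observed yield is Y_obs = Y/(1 + k_d·θ_c) = 0.347 / (1 + 0.0693 × 21.0) = 0.347 / 2.455 = 0.1413 g VSS per g bCOD removed.
ΔS = 1630 − 1.51 = 1628 mg/L, so the substrate removal rate is 621 × 1628/1000 = 1011 kg bCOD/d.
Biomass produced: P_X = Y_obs·Q·ΔS = 0.1413 × 1011 ≈ 142.9 kg VSS/d.

P_X ≈ 143 kg VSS/d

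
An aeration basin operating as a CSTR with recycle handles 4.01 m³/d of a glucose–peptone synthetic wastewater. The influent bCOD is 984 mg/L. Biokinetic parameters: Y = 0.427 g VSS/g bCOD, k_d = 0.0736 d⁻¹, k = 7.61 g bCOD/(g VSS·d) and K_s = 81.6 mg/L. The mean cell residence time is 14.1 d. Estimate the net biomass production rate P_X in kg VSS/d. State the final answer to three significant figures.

P_X ≈ 0.824 kg VSS/d

Effluent substrate depends only on kinetics and SRT: S = K_s(1 + k_d θ_c) / [θ_c(Yk − k_d) − 1] = 81.6 × (1 + 0.0736 × 14.1) / [14.1 × (0.427 × 7.61 − 0.0736) − 1] = 166.3 / 43.78 = 3.798 mg/L.
Observed yield with endogenous decay: Y_obs = Y / (1 + k_d·θ_c) = 0.427 / (1 + 0.0736 × 14.1) = 0.427 / 2.038 = 0.2095 g VSS/g bCOD.
Substrate removed = Q·(S₀ − S) = 4.01 m³/d × (984 − 3.80) g/m³ = 3.93×10^3 g/d = 3.931 kg/d.
Biomass produced: P_X = Y_obs·Q·ΔS = 0.2095 × 3.931 ≈ 0.8236 kg VSS/d.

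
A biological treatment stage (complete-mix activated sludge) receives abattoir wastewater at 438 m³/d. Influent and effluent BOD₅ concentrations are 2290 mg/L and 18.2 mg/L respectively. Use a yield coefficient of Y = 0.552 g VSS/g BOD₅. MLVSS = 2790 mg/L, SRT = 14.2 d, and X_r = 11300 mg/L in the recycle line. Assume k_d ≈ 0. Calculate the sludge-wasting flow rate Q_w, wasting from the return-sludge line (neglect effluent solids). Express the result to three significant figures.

Q_w ≈ 48.6 m³/d

V·X = Y·Q·ΔS·θ_c gives V = 0.552 × 438 × (2290 − 18.2) × 14.2 / 2790 = 2796 m³.
Wasting from the return line (neglecting effluent solids): Q_w = V·X / (θ_c·X_r) = 2796 × 2790 / (14.2 × 11300) = 48.61 m³/d.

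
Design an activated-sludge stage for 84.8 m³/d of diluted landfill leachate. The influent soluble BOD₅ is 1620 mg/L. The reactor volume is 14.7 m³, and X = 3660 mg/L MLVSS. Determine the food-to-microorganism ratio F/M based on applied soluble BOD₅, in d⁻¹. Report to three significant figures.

F/M ≈ 2.55 d⁻¹

F/M = applied load / biomass = Q·S₀/(V·X) = 84.8 × 1620 / (14.70 × 3660) = 2.553 d⁻¹.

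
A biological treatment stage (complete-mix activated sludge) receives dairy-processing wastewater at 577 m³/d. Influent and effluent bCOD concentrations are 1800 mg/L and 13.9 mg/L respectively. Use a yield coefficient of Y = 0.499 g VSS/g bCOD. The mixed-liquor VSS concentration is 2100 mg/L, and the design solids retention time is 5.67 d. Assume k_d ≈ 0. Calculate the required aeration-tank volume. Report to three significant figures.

V ≈ 1390 m³

Biomass mass balance (decay neglected): V·X = Y·Q·(S₀ − S)·θ_c, so V = 0.499 × 577 × (1800 − 13.9) × 5.67 / 2100 = 1389 m³.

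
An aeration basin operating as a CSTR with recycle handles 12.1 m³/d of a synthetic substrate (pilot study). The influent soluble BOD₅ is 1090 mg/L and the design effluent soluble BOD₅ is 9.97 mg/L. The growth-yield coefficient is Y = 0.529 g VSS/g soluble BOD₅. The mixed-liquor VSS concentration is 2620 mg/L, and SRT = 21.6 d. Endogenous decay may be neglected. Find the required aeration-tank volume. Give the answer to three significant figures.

With k_d = 0 the design equation reduces to V = Y Q (S₀−S) θ_c / X = 0.529 × 12.1 × (1090 − 9.97) × 21.6 / 2620 = 56.99 m³.

V ≈ 57.0 m³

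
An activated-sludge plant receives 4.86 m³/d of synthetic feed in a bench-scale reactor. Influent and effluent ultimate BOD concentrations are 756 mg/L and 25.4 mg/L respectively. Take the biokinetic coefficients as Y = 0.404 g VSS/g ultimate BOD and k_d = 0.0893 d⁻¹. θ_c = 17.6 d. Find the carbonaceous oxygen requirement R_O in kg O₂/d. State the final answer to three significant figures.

R_O ≈ 2.76 kg O₂/d

Correct the yield for decay: Y_obs = Y/(1 + k_d θ_c) = 0.404 / (1 + 0.0893 × 17.6) = 0.404 / 2.572 = 0.1571.
ΔS = 756 − 25.4 = 730.6 mg/L, so the substrate removal rate is 4.86 × 730.6/1000 = 3.551 kg ultimate BOD/d.
P_X = Y_obs·Q·(S₀ − S) = 0.1571 × 3.551 = 0.5578 kg VSS/d.
Carbonaceous O₂ demand = substrate oxidised − cell-mass equivalent = 3.551 − 1.42 × 0.5578 = 2.759 kg O₂/d.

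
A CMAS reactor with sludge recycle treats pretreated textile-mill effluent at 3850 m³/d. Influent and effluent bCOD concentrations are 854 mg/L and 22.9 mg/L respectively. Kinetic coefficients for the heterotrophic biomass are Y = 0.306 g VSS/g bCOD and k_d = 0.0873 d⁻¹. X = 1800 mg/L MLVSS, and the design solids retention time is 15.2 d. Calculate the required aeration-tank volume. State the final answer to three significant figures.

V ≈ 3550 m³

From the SRT design equation V = Y Q (S₀−S) θ_c / [X (1 + k_d θ_c)] = 0.306 × 3850 × (854 − 22.9) × 15.2 / [1800 × (1 + 0.0873 × 15.2)] = 1.49×10^7 / 4189 = 3553 m³.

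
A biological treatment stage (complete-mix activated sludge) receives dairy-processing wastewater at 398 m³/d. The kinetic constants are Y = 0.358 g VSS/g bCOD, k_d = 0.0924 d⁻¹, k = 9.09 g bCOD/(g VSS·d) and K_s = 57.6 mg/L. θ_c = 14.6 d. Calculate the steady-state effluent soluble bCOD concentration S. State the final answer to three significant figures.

Effluent substrate depends only on kinetics and SRT: S = K_s(1 + k_d θ_c) / [θ_c(Yk − k_d) − 1] = 57.6 × (1 + 0.0924 × 14.6) / [14.6 × (0.358 × 9.09 − 0.0924) − 1] = 135.3 / 45.16 = 2.996 mg/L.

S ≈ 3.00 mg/L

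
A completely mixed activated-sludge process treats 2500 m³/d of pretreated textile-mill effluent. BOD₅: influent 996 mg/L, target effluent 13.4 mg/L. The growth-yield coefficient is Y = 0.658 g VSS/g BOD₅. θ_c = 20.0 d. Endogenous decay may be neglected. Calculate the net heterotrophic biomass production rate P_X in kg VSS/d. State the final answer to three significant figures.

With endogenous decay neglected, the observed yield equals the true yield: Y_obs = Y = 0.658 g VSS/g BOD₅.
Mass of BOD₅ removed per day: Q(S₀ − S) = 2500 × 982.6 g/m³ = 2456 kg/d.
Net biomass production P_X = Y_obs × Q·(S₀ − S) = 0.6580 × 2456 = 1616 kg VSS/d.

P_X ≈ 1620 kg VSS/d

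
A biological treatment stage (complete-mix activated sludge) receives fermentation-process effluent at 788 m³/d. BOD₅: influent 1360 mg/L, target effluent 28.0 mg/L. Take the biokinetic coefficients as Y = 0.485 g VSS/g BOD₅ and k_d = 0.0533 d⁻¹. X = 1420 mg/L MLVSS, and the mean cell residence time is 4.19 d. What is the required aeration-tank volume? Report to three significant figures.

Rearranging the biomass balance for a CMAS with decay, V = Y·Q·ΔS·θ_c / [X·(1+k_d θ_c)] = 0.485 × 788 × (1360 − 28.0) × 4.19 / [1420 × (1 + 0.0533 × 4.19)] = 2.13×10^6 / 1737 = 1228 m³.

V ≈ 1230 m³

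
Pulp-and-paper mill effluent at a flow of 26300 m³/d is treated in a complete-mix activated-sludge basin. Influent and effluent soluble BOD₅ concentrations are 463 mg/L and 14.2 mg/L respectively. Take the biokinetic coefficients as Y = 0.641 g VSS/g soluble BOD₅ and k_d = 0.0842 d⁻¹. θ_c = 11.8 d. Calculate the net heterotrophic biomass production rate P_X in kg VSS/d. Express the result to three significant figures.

The observed yield is Y_obs = Y/(1 + k_d·θ_c) = 0.641 / (1 + 0.0842 × 11.8) = 0.641 / 1.994 = 0.3215 g VSS per g soluble BOD₅ removed.
Q·(S₀ − S) = 26300 × (463 − 14.2) × 10⁻³ = 11803 kg/d removed.
So the net sludge growth is P_X = 0.3215 × 11803 = 3795 kg VSS/d.

P_X ≈ 3800 kg VSS/d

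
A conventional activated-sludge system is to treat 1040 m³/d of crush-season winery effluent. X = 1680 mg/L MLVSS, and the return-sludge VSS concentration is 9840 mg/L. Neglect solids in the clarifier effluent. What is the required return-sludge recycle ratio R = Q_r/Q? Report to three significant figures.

R ≈ 0.206

Solids balance on the clarifier gives (1+R)X = R·X_r, so R = X/(X_r − X) = 1680 / (9840 − 1680) = 0.2059.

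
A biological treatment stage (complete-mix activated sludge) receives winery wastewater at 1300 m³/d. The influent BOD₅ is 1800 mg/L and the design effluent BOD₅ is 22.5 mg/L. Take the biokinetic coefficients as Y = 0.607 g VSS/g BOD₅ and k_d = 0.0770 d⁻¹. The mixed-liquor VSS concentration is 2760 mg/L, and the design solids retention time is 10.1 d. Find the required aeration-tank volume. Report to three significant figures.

V ≈ 2890 m³

Steady-state biomass mass balance: V·X·(1 + k_d·θ_c) = Y·Q·(S₀ − S)·θ_c, so V = 0.607 × 1300 × (1800 − 22.5) × 10.1 / [2760 × (1 + 0.0770 × 10.1)] = 1.42×10^7 / 4906 = 2887 m³.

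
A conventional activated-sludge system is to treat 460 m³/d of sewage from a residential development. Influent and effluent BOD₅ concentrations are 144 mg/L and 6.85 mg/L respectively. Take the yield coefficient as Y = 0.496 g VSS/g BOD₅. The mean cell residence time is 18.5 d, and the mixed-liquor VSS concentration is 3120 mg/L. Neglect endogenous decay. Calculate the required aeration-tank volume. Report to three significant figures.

V ≈ 186 m³

Biomass mass balance (decay neglected): V·X = Y·Q·(S₀ − S)·θ_c, so V = 0.496 × 460 × (144 − 6.85) × 18.5 / 3120 = 185.5 m³.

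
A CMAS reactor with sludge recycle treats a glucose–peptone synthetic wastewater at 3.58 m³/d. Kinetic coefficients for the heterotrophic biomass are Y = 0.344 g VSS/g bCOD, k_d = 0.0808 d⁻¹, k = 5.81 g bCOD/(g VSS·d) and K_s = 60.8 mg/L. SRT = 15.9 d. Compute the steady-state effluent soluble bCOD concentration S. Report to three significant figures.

S ≈ 4.71 mg/L

From the Monod/SRT balance for a CMAS, S = K_s·(1+k_d θ_c)/[θ_c·(Y k − k_d) − 1] = 60.8 × (1 + 0.0808 × 15.9) / [15.9 × (0.344 × 5.81 − 0.0808) − 1] = 138.9 / 29.49 = 4.710 mg/L.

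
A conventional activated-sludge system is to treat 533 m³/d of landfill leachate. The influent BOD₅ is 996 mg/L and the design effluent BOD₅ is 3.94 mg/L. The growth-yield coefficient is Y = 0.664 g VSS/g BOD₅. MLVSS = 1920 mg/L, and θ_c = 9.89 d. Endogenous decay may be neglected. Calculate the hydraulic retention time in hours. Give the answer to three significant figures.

τ ≈ 81.4 h

V·X = Y·Q·ΔS·θ_c gives V = 0.664 × 533 × (996 − 3.94) × 9.89 / 1920 = 1809 m³.
HRT = V/Q = 1809 m³ / 533 m³·d⁻¹ = 3.393 d × 24 = 81.44 h.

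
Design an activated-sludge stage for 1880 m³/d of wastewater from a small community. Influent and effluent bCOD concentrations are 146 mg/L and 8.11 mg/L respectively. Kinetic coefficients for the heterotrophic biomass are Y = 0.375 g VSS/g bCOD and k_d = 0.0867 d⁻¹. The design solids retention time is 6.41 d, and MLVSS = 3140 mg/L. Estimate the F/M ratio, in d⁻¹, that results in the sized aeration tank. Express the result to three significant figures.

Rearranging the biomass balance for a CMAS with decay, V = Y·Q·ΔS·θ_c / [X·(1+k_d θ_c)] = 0.375 × 1880 × (146 − 8.11) × 6.41 / [3140 × (1 + 0.0867 × 6.41)] = 6.23×10^5 / 4885 = 127.6 m³.
Food-to-microorganism ratio F/M = Q S₀ / (V X) = 1880 × 146 / (127.6 × 3140) = 0.6853 d⁻¹.

F/M ≈ 0.685 d⁻¹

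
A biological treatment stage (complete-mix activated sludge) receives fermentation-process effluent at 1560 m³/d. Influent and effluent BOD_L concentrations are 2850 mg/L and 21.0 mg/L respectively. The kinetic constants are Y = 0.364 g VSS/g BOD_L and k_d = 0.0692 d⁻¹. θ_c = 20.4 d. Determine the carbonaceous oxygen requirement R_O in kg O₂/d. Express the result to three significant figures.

R_O ≈ 3470 kg O₂/d

Y_obs = Y / (1 + k_d θ_c) = 0.364 / (1 + 0.0692 × 20.4) = 0.364 / 2.412 = 0.1509.
Substrate removed = Q·(S₀ − S) = 1560 m³/d × (2850 − 21.0) g/m³ = 4.41×10^6 g/d = 4413 kg/d.
P_X = Y_obs·Q·(S₀ − S) = 0.1509 × 4413 = 666.1 kg VSS/d.
R_O = Q·(S₀ − S) − 1.42·P_X = 4413 − 1.42 × 666.1 = 3467 kg O₂/d.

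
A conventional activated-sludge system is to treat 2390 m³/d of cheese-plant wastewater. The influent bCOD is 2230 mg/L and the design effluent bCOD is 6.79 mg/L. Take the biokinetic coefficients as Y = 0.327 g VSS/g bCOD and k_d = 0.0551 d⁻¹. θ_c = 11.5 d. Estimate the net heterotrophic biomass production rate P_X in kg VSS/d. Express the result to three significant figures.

The observed yield is Y_obs = Y/(1 + k_d·θ_c) = 0.327 / (1 + 0.0551 × 11.5) = 0.327 / 1.634 = 0.2002 g VSS per g bCOD removed.
Mass of bCOD removed per day: Q(S₀ − S) = 2390 × 2223 g/m³ = 5313 kg/d.
Biomass produced: P_X = Y_obs·Q·ΔS = 0.2002 × 5313 ≈ 1064 kg VSS/d.

P_X ≈ 1060 kg VSS/d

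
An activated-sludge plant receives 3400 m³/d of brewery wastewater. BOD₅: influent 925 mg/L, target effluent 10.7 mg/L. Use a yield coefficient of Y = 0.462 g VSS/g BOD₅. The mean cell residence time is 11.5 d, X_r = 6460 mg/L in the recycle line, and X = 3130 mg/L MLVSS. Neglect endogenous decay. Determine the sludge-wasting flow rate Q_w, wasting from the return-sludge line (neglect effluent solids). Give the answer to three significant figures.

With k_d = 0 the design equation reduces to V = Y Q (S₀−S) θ_c / X = 0.462 × 3400 × (925 − 10.7) × 11.5 / 3130 = 5277 m³.
Wasting from the return line (neglecting effluent solids): Q_w = V·X / (θ_c·X_r) = 5277 × 3130 / (11.5 × 6460) = 222.3 m³/d.

Q_w ≈ 222 m³/d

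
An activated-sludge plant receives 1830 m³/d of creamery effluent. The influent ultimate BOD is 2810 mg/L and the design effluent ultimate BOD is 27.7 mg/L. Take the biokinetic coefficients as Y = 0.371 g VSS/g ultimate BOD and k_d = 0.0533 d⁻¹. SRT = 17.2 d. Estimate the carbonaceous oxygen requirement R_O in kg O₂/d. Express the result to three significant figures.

R_O ≈ 3690 kg O₂/d

Correct the yield for decay: Y_obs = Y/(1 + k_d θ_c) = 0.371 / (1 + 0.0533 × 17.2) = 0.371 / 1.917 = 0.1936.
Substrate removed = Q·(S₀ − S) = 1830 m³/d × (2810 − 27.7) g/m³ = 5.09×10^6 g/d = 5092 kg/d.
Biomass synthesised: P_X = Y_obs × 5092 = 985.5 kg VSS/d.
R_O = Q·ΔS − 1.42 P_X = 5092 − 1399 = 3692 kg O₂/d.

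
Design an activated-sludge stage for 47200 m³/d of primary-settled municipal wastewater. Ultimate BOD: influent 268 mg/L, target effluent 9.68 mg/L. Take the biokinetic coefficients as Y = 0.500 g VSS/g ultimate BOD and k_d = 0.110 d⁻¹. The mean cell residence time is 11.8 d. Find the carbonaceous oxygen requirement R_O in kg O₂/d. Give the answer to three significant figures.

R_O ≈ 8430 kg O₂/d

Y_obs = Y / (1 + k_d θ_c) = 0.500 / (1 + 0.110 × 11.8) = 0.500 / 2.298 = 0.2176.
Q·(S₀ − S) = 47200 × (268 − 9.68) × 10⁻³ = 12193 kg/d removed.
Net sludge production P_X = 0.2176 × 12193 = 2653 kg VSS/d.
Carbonaceous O₂ demand = substrate oxidised − cell-mass equivalent = 12193 − 1.42 × 2653 = 8426 kg O₂/d.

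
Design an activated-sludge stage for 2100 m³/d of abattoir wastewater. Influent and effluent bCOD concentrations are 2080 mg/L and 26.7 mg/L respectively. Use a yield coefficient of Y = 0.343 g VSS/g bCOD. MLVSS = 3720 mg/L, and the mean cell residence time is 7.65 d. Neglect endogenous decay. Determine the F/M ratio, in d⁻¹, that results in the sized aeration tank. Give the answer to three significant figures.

V·X = Y·Q·ΔS·θ_c gives V = 0.343 × 2100 × (2080 − 26.7) × 7.65 / 3720 = 3041 m³.
F/M = applied load / biomass = Q·S₀/(V·X) = 2100 × 2080 / (3041 × 3720) = 0.3861 d⁻¹.

F/M ≈ 0.386 d⁻¹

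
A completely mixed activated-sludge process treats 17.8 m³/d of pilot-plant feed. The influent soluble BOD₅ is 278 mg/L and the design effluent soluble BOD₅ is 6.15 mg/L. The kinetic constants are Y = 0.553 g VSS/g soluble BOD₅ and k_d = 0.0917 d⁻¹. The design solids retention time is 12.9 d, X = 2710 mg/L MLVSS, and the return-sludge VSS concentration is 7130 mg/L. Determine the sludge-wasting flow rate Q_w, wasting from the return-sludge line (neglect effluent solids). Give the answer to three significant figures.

Q_w ≈ 0.172 m³/d

Steady-state biomass mass balance: V·X·(1 + k_d·θ_c) = Y·Q·(S₀ − S)·θ_c, so V = 0.553 × 17.8 × (278 − 6.15) × 12.9 / [2710 × (1 + 0.0917 × 12.9)] = 3.45×10^4 / 5916 = 5.835 m³.
θ_c = V·X/(Q_w·X_r) when wasting from the recycle, so Q_w = V·X/(θ_c·X_r) = 5.835 × 2710 / (12.9 × 7130) = 0.1719 m³/d.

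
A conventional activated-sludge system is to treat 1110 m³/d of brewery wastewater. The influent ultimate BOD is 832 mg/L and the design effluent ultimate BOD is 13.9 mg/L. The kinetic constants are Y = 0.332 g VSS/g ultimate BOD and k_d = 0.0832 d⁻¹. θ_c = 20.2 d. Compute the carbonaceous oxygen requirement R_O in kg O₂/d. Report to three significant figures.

Y_obs = Y / (1 + k_d θ_c) = 0.332 / (1 + 0.0832 × 20.2) = 0.332 / 2.681 = 0.1239.
Mass of ultimate BOD removed per day: Q(S₀ − S) = 1110 × 818.1 g/m³ = 908.1 kg/d.
Net sludge production P_X = 0.1239 × 908.1 = 112.5 kg VSS/d.
Carbonaceous O₂ demand = substrate oxidised − cell-mass equivalent = 908.1 − 1.42 × 112.5 = 748.4 kg O₂/d.

R_O ≈ 748 kg O₂/d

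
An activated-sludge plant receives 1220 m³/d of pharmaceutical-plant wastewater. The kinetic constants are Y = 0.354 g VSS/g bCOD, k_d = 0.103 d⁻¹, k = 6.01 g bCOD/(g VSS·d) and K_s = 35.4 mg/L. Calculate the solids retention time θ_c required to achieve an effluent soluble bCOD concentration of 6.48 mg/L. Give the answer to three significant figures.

θ_c ≈ 4.42 d

Specific growth rate at S = 6.48 mg/L: μ = YkS/(K_s+S) = 0.354·6.01·6.48/(35.4+6.48) = 0.3292 d⁻¹.
1/θ_c = 0.3292 − 0.103 = 0.2262 d⁻¹, so θ_c = 4.421 d.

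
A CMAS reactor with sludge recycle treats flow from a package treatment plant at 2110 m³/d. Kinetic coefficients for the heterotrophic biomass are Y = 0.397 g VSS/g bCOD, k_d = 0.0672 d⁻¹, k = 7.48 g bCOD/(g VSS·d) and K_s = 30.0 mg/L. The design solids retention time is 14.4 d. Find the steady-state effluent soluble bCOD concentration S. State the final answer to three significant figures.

S ≈ 1.45 mg/L

Effluent substrate depends only on kinetics and SRT: S = K_s(1 + k_d θ_c) / [θ_c(Yk − k_d) − 1] = 30.0 × (1 + 0.0672 × 14.4) / [14.4 × (0.397 × 7.48 − 0.0672) − 1] = 59.03 / 40.79 = 1.447 mg/L.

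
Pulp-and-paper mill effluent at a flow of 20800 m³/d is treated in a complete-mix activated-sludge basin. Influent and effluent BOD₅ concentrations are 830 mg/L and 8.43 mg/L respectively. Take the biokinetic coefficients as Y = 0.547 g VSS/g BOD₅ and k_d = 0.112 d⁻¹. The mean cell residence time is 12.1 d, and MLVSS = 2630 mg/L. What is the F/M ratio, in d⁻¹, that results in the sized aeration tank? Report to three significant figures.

Rearranging the biomass balance for a CMAS with decay, V = Y·Q·ΔS·θ_c / [X·(1+k_d θ_c)] = 0.547 × 20800 × (830 − 8.43) × 12.1 / [2630 × (1 + 0.112 × 12.1)] = 1.13×10^8 / 6194 = 18260 m³.
F/M = Q·S₀ / (V·X) = 20800 × 830 / (18260 × 2630) = 0.3595 g BOD₅·(g VSS·d)⁻¹.

F/M ≈ 0.359 d⁻¹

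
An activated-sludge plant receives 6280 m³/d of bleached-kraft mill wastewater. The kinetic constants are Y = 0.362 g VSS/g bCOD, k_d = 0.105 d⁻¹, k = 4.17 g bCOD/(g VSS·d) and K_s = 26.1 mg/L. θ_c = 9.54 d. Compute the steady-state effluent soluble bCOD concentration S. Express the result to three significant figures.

For a completely mixed reactor with recycle the Lawrence–McCarty relation gives S = K_s·(1 + k_d·θ_c) / [θ_c·(Y·k − k_d) − 1] = 26.1 × (1 + 0.105 × 9.54) / [9.54 × (0.362 × 4.17 − 0.105) − 1] = 52.24 / 12.40 = 4.213 mg/L.

S ≈ 4.21 mg/L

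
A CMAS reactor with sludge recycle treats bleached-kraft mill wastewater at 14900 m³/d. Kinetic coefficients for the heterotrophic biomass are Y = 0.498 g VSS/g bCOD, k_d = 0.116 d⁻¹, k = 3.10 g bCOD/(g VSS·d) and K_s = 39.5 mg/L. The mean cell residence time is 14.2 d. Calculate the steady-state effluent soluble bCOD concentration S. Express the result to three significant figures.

S ≈ 5.42 mg/L

Effluent substrate depends only on kinetics and SRT: S = K_s(1 + k_d θ_c) / [θ_c(Yk − k_d) − 1] = 39.5 × (1 + 0.116 × 14.2) / [14.2 × (0.498 × 3.10 − 0.116) − 1] = 104.6 / 19.27 = 5.425 mg/L.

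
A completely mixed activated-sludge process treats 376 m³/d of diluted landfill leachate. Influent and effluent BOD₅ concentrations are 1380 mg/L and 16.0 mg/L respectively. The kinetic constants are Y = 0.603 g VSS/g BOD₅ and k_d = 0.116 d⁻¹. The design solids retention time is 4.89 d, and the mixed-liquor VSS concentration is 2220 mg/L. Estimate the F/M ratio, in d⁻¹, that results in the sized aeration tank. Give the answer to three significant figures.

F/M ≈ 0.538 d⁻¹

From the SRT design equation V = Y Q (S₀−S) θ_c / [X (1 + k_d θ_c)] = 0.603 × 376 × (1380 − 16.0) × 4.89 / [2220 × (1 + 0.116 × 4.89)] = 1.51×10^6 / 3479 = 434.7 m³.
F/M = applied load / biomass = Q·S₀/(V·X) = 376 × 1380 / (434.7 × 2220) = 0.5377 d⁻¹.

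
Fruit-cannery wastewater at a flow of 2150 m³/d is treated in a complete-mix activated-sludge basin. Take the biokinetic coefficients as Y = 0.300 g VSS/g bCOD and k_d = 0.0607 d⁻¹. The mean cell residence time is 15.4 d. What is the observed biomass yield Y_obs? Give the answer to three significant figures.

Y_obs ≈ 0.155 g VSS/g bCOD

Y_obs = Y / (1 + k_d θ_c) = 0.300 / (1 + 0.0607 × 15.4) = 0.300 / 1.935 = 0.1551.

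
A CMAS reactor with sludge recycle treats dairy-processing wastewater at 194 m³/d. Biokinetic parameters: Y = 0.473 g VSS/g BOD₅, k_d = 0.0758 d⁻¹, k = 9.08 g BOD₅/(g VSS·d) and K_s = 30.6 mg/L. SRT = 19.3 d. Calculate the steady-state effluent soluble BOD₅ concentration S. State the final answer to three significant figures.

S ≈ 0.937 mg/L

From the Monod/SRT balance for a CMAS, S = K_s·(1+k_d θ_c)/[θ_c·(Y k − k_d) − 1] = 30.6 × (1 + 0.0758 × 19.3) / [19.3 × (0.473 × 9.08 − 0.0758) − 1] = 75.37 / 80.43 = 0.9371 mg/L.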